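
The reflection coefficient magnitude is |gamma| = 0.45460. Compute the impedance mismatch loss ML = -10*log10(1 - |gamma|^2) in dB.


ML = -10 * log10(1 - 0.45460^2) = -10 * log10(0.79333884) = 1.005 dB

1.005 dB


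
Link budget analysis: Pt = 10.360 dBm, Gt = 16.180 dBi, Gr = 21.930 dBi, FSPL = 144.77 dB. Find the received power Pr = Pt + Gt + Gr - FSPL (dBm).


Pr = 10.360 + 16.180 + 21.930 - 144.77 = -96.30 dBm

-96.30 dBm


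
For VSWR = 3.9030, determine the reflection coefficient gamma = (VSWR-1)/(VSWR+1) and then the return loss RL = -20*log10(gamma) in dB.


gamma = (3.9030 - 1) / (3.9030 + 1) = 0.5920865
RL = -20 * log10(0.5920865) = 4.552 dB

4.552 dB


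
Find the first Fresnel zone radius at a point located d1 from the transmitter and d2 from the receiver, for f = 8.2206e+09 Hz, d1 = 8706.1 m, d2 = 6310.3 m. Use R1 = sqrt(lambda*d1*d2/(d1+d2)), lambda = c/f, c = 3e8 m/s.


lambda = c / f = 3.0000e+08 / 8.2206e+09 = 0.03649369 m
R1 = sqrt(0.03649369 * 8706.1 * 6310.3 / (8706.1 + 6310.3)) = 11.55 m

11.55 m


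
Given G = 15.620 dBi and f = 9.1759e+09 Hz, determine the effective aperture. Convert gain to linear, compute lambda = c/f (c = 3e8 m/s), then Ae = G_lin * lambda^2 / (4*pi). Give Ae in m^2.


lambda = c / f = 3.0000e+08 / 9.1759e+09 = 0.03269434 m
G_linear = 10^(15.620/10) = 36.47539
Ae = G_linear * lambda^2 / (4*pi) = 36.47539 * 0.03269434^2 / (4*pi) = 3.103e-03 m^2

3.103e-03 m^2


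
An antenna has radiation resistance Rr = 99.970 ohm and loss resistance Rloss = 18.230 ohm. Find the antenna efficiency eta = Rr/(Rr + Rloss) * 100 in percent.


eta = 99.970 / (99.970 + 18.230) * 100 = 84.58%

84.58%


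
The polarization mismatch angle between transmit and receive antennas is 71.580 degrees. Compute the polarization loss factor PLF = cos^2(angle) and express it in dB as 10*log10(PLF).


PLF_linear = cos^2(71.580 deg) = 0.09984351
PLF_dB = 10 * log10(0.09984351) = -10.01 dB

-10.01 dB


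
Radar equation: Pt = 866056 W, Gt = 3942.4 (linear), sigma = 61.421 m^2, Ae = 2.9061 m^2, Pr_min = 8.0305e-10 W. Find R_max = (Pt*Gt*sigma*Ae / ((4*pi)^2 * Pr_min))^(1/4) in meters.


R^4 = 866056*3942.4*61.421*2.9061 / ((4*pi)^2 * 8.0305e-10) = 4.805867e+18
R_max = 4.805867e+18^0.25 = 46821 m

46821 m


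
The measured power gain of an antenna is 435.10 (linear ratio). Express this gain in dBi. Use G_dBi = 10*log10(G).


G_dBi = 10 * log10(435.10) = 26.39 dBi

26.39 dBi


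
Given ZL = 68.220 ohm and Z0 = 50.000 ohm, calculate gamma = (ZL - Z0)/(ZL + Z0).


gamma = (68.220 - 50.000) / (68.220 + 50.000) = 0.1541

0.1541


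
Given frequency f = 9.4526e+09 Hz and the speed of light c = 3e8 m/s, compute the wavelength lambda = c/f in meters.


lambda = c / f = 3.0000e+08 / 9.4526e+09 = 0.03174 m

0.03174 m


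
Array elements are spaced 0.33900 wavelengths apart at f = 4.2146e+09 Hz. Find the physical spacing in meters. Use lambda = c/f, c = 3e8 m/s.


lambda = c / f = 3.0000e+08 / 4.2146e+09 = 0.07118113 m
d = 0.33900 * 0.07118113 = 0.02413 m

0.02413 m


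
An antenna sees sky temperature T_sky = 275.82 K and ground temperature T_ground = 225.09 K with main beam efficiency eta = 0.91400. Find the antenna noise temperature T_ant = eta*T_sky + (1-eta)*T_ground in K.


T_ant = 0.91400 * 275.82 + (1 - 0.91400) * 225.09 = 271.5 K

271.5 K


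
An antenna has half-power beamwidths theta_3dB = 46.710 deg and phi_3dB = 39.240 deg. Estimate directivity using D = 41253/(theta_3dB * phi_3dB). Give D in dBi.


D_linear = 41253 / (46.710 * 39.240) = 22.50695
D_dBi = 10 * log10(22.50695) = 13.52 dBi

13.52 dBi


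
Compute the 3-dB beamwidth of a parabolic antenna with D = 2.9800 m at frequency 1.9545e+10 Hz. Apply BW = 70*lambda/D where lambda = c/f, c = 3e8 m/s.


lambda = c / f = 3.0000e+08 / 1.9545e+10 = 0.01534919 m
BW = 70 * 0.01534919 / 2.9800 = 0.3606 deg

0.3606 deg


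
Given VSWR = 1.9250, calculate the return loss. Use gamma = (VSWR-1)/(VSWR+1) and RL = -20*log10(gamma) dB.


gamma = (1.9250 - 1) / (1.9250 + 1) = 0.3162393
RL = -20 * log10(0.3162393) = 10.000 dB

10.000 dB


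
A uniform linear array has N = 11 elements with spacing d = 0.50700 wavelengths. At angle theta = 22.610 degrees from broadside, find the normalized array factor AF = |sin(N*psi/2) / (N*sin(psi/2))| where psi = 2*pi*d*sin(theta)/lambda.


psi = 2*pi*0.50700*sin(22.610 deg) = 1.224715 rad
AF = |sin(11*1.224715/2) / (11*sin(1.224715/2))| = 0.06918

0.06918


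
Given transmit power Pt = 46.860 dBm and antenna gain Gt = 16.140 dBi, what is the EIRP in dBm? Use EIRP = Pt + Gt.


EIRP = Pt + Gt = 46.860 + 16.140 = 63.00 dBm

63.00 dBm


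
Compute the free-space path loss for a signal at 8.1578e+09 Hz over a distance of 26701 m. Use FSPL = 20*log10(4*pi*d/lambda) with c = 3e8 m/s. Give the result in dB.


lambda = c / f = 3.0000e+08 / 8.1578e+09 = 0.03677462 m
FSPL = 20 * log10(4*pi*26701/0.03677462) = 139.2 dB

139.2 dB


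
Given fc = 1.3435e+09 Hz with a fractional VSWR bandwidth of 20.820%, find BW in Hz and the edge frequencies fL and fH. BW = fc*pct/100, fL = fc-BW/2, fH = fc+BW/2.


BW = 1.3435e+09 * 20.820/100 = 2.797167e+08 Hz
fL = 1.3435e+09 - 2.797167e+08/2 = 1.204e+09 Hz
fH = 1.3435e+09 + 2.797167e+08/2 = 1.483e+09 Hz

BW=2.797e+08 Hz, fL=1.204e+09 Hz, fH=1.483e+09 Hz


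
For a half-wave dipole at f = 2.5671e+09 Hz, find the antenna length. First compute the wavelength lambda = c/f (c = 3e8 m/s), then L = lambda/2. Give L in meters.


lambda = c / f = 3.0000e+08 / 2.5671e+09 = 0.1168634 m
L = lambda / 2 = 0.1168634 / 2 = 0.05843 m

0.05843 m


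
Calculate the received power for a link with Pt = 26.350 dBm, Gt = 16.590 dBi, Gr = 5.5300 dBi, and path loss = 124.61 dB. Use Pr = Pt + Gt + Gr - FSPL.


Pr = 26.350 + 16.590 + 5.5300 - 124.61 = -76.14 dBm

-76.14 dBm


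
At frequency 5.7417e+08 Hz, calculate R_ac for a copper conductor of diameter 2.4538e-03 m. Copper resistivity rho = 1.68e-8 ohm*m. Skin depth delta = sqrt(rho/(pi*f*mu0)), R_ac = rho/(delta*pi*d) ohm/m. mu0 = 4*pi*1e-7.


delta = sqrt(1.68e-8 / (pi * 5.7417e+08 * 4*pi*1e-7)) = 2.722416e-06 m
R_ac = 1.68e-8 / (2.722416e-06 * pi * 2.4538e-03) = 0.8005 ohm/m

0.8005 ohm/m


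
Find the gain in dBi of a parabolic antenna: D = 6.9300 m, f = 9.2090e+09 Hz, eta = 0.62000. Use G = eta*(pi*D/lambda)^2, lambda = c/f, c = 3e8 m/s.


lambda = c / f = 3.0000e+08 / 9.2090e+09 = 0.03257683 m
G_linear = 0.62000 * (pi * 6.9300 / 0.03257683)^2 = 276911.0
G_dBi = 10 * log10(276911.0) = 54.42 dBi

54.42 dBi


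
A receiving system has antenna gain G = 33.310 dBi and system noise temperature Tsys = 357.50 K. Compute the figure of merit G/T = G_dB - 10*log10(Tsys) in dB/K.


G/T = 33.310 - 10*log10(357.50) = 33.310 - 25.53276 = 7.777 dB/K

7.777 dB/K


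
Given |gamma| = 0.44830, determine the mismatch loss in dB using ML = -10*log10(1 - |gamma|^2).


ML = -10 * log10(1 - 0.44830^2) = -10 * log10(0.79902711) = 0.9744 dB

0.9744 dB


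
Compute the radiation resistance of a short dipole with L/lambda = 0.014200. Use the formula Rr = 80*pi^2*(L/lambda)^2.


Rr = 80 * pi^2 * (0.014200)^2 = 80 * 9.869604 * 2.016400e-04 = 0.1592 ohm

0.1592 ohm


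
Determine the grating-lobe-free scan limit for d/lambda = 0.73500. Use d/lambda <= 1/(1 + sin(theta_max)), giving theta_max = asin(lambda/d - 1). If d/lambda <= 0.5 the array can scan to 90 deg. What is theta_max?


lambda/d - 1 = 1/0.73500 - 1 = 0.3605442
theta_max = asin(0.3605442) = 21.13 deg

21.13 deg


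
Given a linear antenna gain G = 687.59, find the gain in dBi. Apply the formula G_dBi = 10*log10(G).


G_dBi = 10 * log10(687.59) = 28.37 dBi

28.37 dBi


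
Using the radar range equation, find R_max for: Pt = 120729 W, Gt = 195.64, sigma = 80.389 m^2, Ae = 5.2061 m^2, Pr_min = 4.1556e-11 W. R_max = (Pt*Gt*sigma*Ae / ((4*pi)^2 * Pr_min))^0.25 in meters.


R^4 = 120729*195.64*80.389*5.2061 / ((4*pi)^2 * 4.1556e-11) = 1.506347e+18
R_max = 1.506347e+18^0.25 = 35033 m

35033 m


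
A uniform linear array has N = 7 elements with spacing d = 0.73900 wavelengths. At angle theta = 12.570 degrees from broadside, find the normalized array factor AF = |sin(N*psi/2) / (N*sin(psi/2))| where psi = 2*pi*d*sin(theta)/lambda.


psi = 2*pi*0.73900*sin(12.570 deg) = 1.010526 rad
AF = |sin(7*1.010526/2) / (7*sin(1.010526/2))| = 0.1136

0.1136


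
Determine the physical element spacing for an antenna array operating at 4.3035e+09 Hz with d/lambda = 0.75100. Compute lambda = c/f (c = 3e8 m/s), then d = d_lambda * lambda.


lambda = c / f = 3.0000e+08 / 4.3035e+09 = 0.06971070 m
d = 0.75100 * 0.06971070 = 0.05235 m

0.05235 m


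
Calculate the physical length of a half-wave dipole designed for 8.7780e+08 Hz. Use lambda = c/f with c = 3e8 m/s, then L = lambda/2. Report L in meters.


lambda = c / f = 3.0000e+08 / 8.7780e+08 = 0.3417635 m
L = lambda / 2 = 0.3417635 / 2 = 0.1709 m

0.1709 m


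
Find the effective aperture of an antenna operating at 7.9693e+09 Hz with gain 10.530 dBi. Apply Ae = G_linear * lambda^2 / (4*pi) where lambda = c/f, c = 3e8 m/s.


lambda = c / f = 3.0000e+08 / 7.9693e+09 = 0.03764446 m
G_linear = 10^(10.530/10) = 11.29796
Ae = G_linear * lambda^2 / (4*pi) = 11.29796 * 0.03764446^2 / (4*pi) = 1.274e-03 m^2

1.274e-03 m^2


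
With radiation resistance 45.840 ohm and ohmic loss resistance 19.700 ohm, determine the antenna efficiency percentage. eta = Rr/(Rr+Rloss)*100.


eta = 45.840 / (45.840 + 19.700) * 100 = 69.94%

69.94%


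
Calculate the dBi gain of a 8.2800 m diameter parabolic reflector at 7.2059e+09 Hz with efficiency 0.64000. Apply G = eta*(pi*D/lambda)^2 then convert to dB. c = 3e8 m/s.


lambda = c / f = 3.0000e+08 / 7.2059e+09 = 0.04163255 m
G_linear = 0.64000 * (pi * 8.2800 / 0.04163255)^2 = 249847.1
G_dBi = 10 * log10(249847.1) = 53.98 dBi

53.98 dBi


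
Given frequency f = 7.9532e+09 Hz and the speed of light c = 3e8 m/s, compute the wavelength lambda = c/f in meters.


lambda = c / f = 3.0000e+08 / 7.9532e+09 = 0.03772 m

0.03772 m


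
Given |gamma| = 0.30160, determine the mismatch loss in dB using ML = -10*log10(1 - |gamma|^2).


ML = -10 * log10(1 - 0.30160^2) = -10 * log10(0.90903744) = 0.4142 dB

0.4142 dB


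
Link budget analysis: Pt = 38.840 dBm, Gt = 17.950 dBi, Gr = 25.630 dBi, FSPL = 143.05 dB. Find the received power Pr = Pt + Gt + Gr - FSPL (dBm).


Pr = 38.840 + 17.950 + 25.630 - 143.05 = -60.63 dBm

-60.63 dBm


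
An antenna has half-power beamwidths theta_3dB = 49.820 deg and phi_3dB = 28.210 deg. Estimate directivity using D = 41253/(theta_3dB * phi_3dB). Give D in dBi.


D_linear = 41253 / (49.820 * 28.210) = 29.35275
D_dBi = 10 * log10(29.35275) = 14.68 dBi

14.68 dBi


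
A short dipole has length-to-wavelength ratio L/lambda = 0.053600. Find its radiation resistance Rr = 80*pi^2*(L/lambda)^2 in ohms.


Rr = 80 * pi^2 * (0.053600)^2 = 80 * 9.869604 * 2.872960e-03 = 2.268 ohm

2.268 ohm


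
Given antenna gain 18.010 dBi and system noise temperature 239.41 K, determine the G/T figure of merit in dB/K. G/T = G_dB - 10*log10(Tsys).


G/T = 18.010 - 10*log10(239.41) = 18.010 - 23.79142 = -5.781 dB/K

-5.781 dB/K


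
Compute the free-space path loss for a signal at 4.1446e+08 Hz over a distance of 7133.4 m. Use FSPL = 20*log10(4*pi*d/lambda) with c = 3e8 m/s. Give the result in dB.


lambda = c / f = 3.0000e+08 / 4.1446e+08 = 0.7238334 m
FSPL = 20 * log10(4*pi*7133.4/0.7238334) = 101.9 dB

101.9 dB


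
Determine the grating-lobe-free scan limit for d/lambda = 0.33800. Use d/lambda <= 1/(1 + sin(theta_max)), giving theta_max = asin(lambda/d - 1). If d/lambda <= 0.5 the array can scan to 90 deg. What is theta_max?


lambda/d - 1 = 1/0.33800 - 1 = 1.958580 >= 1
d/lambda <= 0.5, so the array can scan to endfire without grating lobes: theta_max = 90 deg

90 deg


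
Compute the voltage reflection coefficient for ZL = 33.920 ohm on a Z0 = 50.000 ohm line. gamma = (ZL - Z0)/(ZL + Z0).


gamma = (33.920 - 50.000) / (33.920 + 50.000) = -0.1916

-0.1916


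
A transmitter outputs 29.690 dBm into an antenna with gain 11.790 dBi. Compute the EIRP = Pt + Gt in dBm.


EIRP = Pt + Gt = 29.690 + 11.790 = 41.48 dBm

41.48 dBm


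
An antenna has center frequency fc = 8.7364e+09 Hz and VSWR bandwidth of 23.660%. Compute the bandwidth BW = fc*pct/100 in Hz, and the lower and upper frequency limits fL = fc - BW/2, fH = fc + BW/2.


BW = 8.7364e+09 * 23.660/100 = 2.067032e+09 Hz
fL = 8.7364e+09 - 2.067032e+09/2 = 7.703e+09 Hz
fH = 8.7364e+09 + 2.067032e+09/2 = 9.770e+09 Hz

BW=2.067e+09 Hz, fL=7.703e+09 Hz, fH=9.770e+09 Hz


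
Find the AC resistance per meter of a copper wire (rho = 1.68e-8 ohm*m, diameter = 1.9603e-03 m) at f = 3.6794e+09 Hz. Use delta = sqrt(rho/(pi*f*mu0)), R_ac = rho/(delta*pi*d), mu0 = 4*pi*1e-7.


delta = sqrt(1.68e-8 / (pi * 3.6794e+09 * 4*pi*1e-7)) = 1.075440e-06 m
R_ac = 1.68e-8 / (1.075440e-06 * pi * 1.9603e-03) = 2.537 ohm/m

2.537 ohm/m


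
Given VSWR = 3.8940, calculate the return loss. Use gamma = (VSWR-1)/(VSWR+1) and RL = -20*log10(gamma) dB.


gamma = (3.8940 - 1) / (3.8940 + 1) = 0.5913363
RL = -20 * log10(0.5913363) = 4.563 dB

4.563 dB


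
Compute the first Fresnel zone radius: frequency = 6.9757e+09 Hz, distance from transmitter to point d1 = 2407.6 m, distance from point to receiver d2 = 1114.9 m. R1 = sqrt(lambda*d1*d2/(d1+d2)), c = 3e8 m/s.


lambda = c / f = 3.0000e+08 / 6.9757e+09 = 0.04300644 m
R1 = sqrt(0.04300644 * 2407.6 * 1114.9 / (2407.6 + 1114.9)) = 5.725 m

5.725 m


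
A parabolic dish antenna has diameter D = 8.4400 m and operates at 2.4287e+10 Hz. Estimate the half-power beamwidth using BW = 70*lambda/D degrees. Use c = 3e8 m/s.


lambda = c / f = 3.0000e+08 / 2.4287e+10 = 0.01235229 m
BW = 70 * 0.01235229 / 8.4400 = 0.1024 deg

0.1024 deg


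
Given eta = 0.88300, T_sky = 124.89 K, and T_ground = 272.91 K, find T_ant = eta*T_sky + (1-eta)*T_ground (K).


T_ant = 0.88300 * 124.89 + (1 - 0.88300) * 272.91 = 142.2 K

142.2 K


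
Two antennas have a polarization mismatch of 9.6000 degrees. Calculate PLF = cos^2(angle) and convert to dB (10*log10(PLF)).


PLF_linear = cos^2(9.6000 deg) = 0.9721882
PLF_dB = 10 * log10(0.9721882) = -0.1225 dB

-0.1225 dB


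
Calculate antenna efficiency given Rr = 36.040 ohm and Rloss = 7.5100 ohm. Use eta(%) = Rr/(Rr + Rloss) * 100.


eta = 36.040 / (36.040 + 7.5100) * 100 = 82.76%

82.76%


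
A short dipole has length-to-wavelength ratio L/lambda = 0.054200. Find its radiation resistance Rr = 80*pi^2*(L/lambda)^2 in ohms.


Rr = 80 * pi^2 * (0.054200)^2 = 80 * 9.869604 * 2.937640e-03 = 2.319 ohm

2.319 ohm


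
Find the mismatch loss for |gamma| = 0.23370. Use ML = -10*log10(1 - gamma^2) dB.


ML = -10 * log10(1 - 0.23370^2) = -10 * log10(0.94538431) = 0.2439 dB

0.2439 dB


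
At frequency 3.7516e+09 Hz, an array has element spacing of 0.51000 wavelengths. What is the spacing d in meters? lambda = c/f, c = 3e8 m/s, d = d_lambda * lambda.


lambda = c / f = 3.0000e+08 / 3.7516e+09 = 0.07996588 m
d = 0.51000 * 0.07996588 = 0.04078 m

0.04078 m


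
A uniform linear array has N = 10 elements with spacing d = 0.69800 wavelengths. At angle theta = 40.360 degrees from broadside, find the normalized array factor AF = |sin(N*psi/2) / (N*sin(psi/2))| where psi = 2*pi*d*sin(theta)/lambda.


psi = 2*pi*0.69800*sin(40.360 deg) = 2.840103 rad
AF = |sin(10*2.840103/2) / (10*sin(2.840103/2))| = 0.1009

0.1009


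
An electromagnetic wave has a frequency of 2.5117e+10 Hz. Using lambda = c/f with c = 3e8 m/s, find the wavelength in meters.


lambda = c / f = 3.0000e+08 / 2.5117e+10 = 0.01194 m

0.01194 m


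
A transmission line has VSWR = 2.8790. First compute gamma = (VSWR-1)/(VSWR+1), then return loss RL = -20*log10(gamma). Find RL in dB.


gamma = (2.8790 - 1) / (2.8790 + 1) = 0.4844032
RL = -20 * log10(0.4844032) = 6.296 dB

6.296 dB


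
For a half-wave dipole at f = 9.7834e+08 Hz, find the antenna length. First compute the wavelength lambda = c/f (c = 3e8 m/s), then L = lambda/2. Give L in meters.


lambda = c / f = 3.0000e+08 / 9.7834e+08 = 0.3066419 m
L = lambda / 2 = 0.3066419 / 2 = 0.1533 m

0.1533 m


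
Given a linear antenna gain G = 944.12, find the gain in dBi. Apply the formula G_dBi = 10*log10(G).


G_dBi = 10 * log10(944.12) = 29.75 dBi

29.75 dBi


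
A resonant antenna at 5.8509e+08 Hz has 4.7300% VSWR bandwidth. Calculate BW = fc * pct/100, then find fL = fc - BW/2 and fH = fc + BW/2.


BW = 5.8509e+08 * 4.7300/100 = 2.767476e+07 Hz
fL = 5.8509e+08 - 2.767476e+07/2 = 5.713e+08 Hz
fH = 5.8509e+08 + 2.767476e+07/2 = 5.989e+08 Hz

BW=2.767e+07 Hz, fL=5.713e+08 Hz, fH=5.989e+08 Hz


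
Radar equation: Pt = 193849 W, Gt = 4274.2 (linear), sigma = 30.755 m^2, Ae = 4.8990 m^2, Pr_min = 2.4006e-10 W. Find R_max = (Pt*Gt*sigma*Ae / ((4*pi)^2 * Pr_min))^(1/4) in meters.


R^4 = 193849*4274.2*30.755*4.8990 / ((4*pi)^2 * 2.4006e-10) = 3.293078e+18
R_max = 3.293078e+18^0.25 = 42599 m

42599 m


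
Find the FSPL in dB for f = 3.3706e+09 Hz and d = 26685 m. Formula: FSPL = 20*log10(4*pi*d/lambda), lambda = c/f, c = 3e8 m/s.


lambda = c / f = 3.0000e+08 / 3.3706e+09 = 0.08900492 m
FSPL = 20 * log10(4*pi*26685/0.08900492) = 131.5 dB

131.5 dB


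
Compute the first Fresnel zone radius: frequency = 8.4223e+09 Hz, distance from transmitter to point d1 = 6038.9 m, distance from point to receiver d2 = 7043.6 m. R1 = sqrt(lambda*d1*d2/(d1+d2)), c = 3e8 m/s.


lambda = c / f = 3.0000e+08 / 8.4223e+09 = 0.03561972 m
R1 = sqrt(0.03561972 * 6038.9 * 7043.6 / (6038.9 + 7043.6)) = 10.76 m

10.76 m


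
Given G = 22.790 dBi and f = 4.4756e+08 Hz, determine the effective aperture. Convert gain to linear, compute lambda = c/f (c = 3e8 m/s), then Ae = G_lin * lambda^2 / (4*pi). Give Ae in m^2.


lambda = c / f = 3.0000e+08 / 4.4756e+08 = 0.6703012 m
G_linear = 10^(22.790/10) = 190.1078
Ae = G_linear * lambda^2 / (4*pi) = 190.1078 * 0.6703012^2 / (4*pi) = 6.797 m^2

6.797 m^2


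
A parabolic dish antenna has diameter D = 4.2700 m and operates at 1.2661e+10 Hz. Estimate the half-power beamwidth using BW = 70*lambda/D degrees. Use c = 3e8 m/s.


lambda = c / f = 3.0000e+08 / 1.2661e+10 = 0.02369481 m
BW = 70 * 0.02369481 / 4.2700 = 0.3884 deg

0.3884 deg


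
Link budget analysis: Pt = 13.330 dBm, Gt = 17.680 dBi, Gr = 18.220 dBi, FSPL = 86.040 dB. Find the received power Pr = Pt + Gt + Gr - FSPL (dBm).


Pr = 13.330 + 17.680 + 18.220 - 86.040 = -36.81 dBm

-36.81 dBm


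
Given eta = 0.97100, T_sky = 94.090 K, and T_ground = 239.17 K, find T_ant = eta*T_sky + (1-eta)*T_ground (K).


T_ant = 0.97100 * 94.090 + (1 - 0.97100) * 239.17 = 98.30 K

98.30 K


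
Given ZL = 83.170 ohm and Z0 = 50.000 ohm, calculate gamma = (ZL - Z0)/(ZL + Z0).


gamma = (83.170 - 50.000) / (83.170 + 50.000) = 0.2491

0.2491


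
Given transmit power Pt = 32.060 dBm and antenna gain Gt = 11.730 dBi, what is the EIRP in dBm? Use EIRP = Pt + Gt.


EIRP = Pt + Gt = 32.060 + 11.730 = 43.79 dBm

43.79 dBm


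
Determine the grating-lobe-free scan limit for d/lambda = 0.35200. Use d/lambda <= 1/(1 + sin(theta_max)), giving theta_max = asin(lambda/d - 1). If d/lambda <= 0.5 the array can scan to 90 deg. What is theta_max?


lambda/d - 1 = 1/0.35200 - 1 = 1.840909 >= 1
d/lambda <= 0.5, so the array can scan to endfire without grating lobes: theta_max = 90 deg

90 deg


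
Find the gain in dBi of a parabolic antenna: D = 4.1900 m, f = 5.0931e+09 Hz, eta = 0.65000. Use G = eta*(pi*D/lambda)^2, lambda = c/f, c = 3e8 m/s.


lambda = c / f = 3.0000e+08 / 5.0931e+09 = 0.05890322 m
G_linear = 0.65000 * (pi * 4.1900 / 0.05890322)^2 = 32461.09
G_dBi = 10 * log10(32461.09) = 45.11 dBi

45.11 dBi


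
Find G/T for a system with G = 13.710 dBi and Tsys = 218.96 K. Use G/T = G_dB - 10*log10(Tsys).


G/T = 13.710 - 10*log10(218.96) = 13.710 - 23.40365 = -9.694 dB/K

-9.694 dB/K


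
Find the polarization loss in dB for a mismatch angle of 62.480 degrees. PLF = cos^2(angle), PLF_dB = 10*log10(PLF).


PLF_linear = cos^2(62.480 deg) = 0.2134978
PLF_dB = 10 * log10(0.2134978) = -6.706 dB

-6.706 dB


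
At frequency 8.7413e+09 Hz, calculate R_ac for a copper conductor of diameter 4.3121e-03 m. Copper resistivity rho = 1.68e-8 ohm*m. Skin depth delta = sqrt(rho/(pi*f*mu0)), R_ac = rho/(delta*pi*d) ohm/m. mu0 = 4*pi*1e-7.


delta = sqrt(1.68e-8 / (pi * 8.7413e+09 * 4*pi*1e-7)) = 6.977290e-07 m
R_ac = 1.68e-8 / (6.977290e-07 * pi * 4.3121e-03) = 1.777 ohm/m

1.777 ohm/m


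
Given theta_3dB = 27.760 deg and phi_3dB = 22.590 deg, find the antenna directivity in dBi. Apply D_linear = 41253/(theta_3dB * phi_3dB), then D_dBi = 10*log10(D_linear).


D_linear = 41253 / (27.760 * 22.590) = 65.78393
D_dBi = 10 * log10(65.78393) = 18.18 dBi

18.18 dBi


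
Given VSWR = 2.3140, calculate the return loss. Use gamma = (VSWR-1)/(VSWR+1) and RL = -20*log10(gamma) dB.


gamma = (2.3140 - 1) / (2.3140 + 1) = 0.3964997
RL = -20 * log10(0.3964997) = 8.035 dB

8.035 dB


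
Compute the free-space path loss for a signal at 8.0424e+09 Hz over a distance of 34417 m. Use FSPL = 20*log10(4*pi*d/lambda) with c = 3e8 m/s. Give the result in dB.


lambda = c / f = 3.0000e+08 / 8.0424e+09 = 0.03730230 m
FSPL = 20 * log10(4*pi*34417/0.03730230) = 141.3 dB

141.3 dB


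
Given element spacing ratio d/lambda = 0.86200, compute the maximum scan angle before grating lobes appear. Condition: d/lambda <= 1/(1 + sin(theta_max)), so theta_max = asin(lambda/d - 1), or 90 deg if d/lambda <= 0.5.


lambda/d - 1 = 1/0.86200 - 1 = 0.1600928
theta_max = asin(0.1600928) = 9.212 deg

9.212 deg


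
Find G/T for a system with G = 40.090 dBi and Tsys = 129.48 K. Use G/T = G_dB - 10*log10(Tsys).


G/T = 40.090 - 10*log10(129.48) = 40.090 - 21.12203 = 18.97 dB/K

18.97 dB/K


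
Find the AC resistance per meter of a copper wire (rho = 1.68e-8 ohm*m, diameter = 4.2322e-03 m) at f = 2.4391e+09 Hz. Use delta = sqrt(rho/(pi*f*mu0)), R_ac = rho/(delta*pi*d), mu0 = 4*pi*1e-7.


delta = sqrt(1.68e-8 / (pi * 2.4391e+09 * 4*pi*1e-7)) = 1.320870e-06 m
R_ac = 1.68e-8 / (1.320870e-06 * pi * 4.2322e-03) = 0.9566 ohm/m

0.9566 ohm/m


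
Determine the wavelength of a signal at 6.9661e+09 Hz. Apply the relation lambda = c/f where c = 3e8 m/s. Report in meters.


lambda = c / f = 3.0000e+08 / 6.9661e+09 = 0.04307 m

0.04307 m


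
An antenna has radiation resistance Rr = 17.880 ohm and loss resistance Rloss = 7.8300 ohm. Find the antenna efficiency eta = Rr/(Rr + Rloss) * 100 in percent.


eta = 17.880 / (17.880 + 7.8300) * 100 = 69.54%

69.54%


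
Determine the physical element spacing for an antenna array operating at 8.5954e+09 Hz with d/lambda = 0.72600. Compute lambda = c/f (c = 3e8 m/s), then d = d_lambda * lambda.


lambda = c / f = 3.0000e+08 / 8.5954e+09 = 0.03490239 m
d = 0.72600 * 0.03490239 = 0.02534 m

0.02534 m


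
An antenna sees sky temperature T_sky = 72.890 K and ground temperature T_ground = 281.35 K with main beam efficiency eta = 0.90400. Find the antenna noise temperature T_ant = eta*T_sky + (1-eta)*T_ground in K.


T_ant = 0.90400 * 72.890 + (1 - 0.90400) * 281.35 = 92.90 K

92.90 K


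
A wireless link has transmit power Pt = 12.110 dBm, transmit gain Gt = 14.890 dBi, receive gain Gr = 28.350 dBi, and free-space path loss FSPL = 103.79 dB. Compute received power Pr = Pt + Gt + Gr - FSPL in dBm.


Pr = 12.110 + 14.890 + 28.350 - 103.79 = -48.44 dBm

-48.44 dBm


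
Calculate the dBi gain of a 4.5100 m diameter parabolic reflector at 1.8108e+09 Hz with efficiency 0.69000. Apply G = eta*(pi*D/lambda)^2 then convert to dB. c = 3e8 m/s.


lambda = c / f = 3.0000e+08 / 1.8108e+09 = 0.1656726 m
G_linear = 0.69000 * (pi * 4.5100 / 0.1656726)^2 = 5046.619
G_dBi = 10 * log10(5046.619) = 37.03 dBi

37.03 dBi


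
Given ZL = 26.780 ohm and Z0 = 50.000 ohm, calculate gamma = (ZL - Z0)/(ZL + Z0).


gamma = (26.780 - 50.000) / (26.780 + 50.000) = -0.3024

-0.3024


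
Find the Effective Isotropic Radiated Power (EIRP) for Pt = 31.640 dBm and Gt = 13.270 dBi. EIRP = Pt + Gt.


EIRP = Pt + Gt = 31.640 + 13.270 = 44.91 dBm

44.91 dBm


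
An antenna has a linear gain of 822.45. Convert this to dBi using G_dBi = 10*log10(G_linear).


G_dBi = 10 * log10(822.45) = 29.15 dBi

29.15 dBi


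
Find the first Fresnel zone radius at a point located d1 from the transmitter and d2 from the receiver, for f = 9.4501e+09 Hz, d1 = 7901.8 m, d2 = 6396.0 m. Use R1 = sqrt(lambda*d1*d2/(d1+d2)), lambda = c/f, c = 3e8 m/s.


lambda = c / f = 3.0000e+08 / 9.4501e+09 = 0.03174570 m
R1 = sqrt(0.03174570 * 7901.8 * 6396.0 / (7901.8 + 6396.0)) = 10.59 m

10.59 m


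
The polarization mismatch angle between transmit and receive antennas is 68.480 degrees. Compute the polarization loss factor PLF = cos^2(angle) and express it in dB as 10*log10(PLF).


PLF_linear = cos^2(68.480 deg) = 0.1345613
PLF_dB = 10 * log10(0.1345613) = -8.711 dB

-8.711 dB


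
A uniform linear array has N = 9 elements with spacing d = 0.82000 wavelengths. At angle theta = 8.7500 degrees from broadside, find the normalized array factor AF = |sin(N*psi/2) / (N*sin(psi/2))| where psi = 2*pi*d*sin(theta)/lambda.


psi = 2*pi*0.82000*sin(8.7500 deg) = 0.7837719 rad
AF = |sin(9*0.7837719/2) / (9*sin(0.7837719/2))| = 0.1094

0.1094


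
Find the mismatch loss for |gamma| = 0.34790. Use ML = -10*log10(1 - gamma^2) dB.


ML = -10 * log10(1 - 0.34790^2) = -10 * log10(0.87896559) = 0.5603 dB

0.5603 dB


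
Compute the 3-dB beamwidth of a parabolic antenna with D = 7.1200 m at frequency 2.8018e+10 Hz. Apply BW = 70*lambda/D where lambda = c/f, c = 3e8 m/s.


lambda = c / f = 3.0000e+08 / 2.8018e+10 = 0.01070740 m
BW = 70 * 0.01070740 / 7.1200 = 0.1053 deg

0.1053 deg


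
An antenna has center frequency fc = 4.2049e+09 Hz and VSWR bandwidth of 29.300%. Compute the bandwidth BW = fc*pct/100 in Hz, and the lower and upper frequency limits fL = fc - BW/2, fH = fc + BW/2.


BW = 4.2049e+09 * 29.300/100 = 1.232036e+09 Hz
fL = 4.2049e+09 - 1.232036e+09/2 = 3.589e+09 Hz
fH = 4.2049e+09 + 1.232036e+09/2 = 4.821e+09 Hz

BW=1.232e+09 Hz, fL=3.589e+09 Hz, fH=4.821e+09 Hz


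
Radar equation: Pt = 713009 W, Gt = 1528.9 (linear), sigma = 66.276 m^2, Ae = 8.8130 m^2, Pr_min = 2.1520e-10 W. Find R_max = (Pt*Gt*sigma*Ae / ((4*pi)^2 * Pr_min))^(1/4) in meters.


R^4 = 713009*1528.9*66.276*8.8130 / ((4*pi)^2 * 2.1520e-10) = 1.873666e+19
R_max = 1.873666e+19^0.25 = 65792 m

65792 m


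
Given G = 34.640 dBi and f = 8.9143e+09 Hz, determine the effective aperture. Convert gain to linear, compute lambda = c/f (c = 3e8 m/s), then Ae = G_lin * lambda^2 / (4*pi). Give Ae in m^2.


lambda = c / f = 3.0000e+08 / 8.9143e+09 = 0.03365379 m
G_linear = 10^(34.640/10) = 2910.717
Ae = G_linear * lambda^2 / (4*pi) = 2910.717 * 0.03365379^2 / (4*pi) = 0.2623 m^2

0.2623 m^2


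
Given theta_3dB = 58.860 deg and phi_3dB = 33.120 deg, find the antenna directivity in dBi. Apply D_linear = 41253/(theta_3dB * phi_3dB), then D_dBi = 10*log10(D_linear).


D_linear = 41253 / (58.860 * 33.120) = 21.16143
D_dBi = 10 * log10(21.16143) = 13.26 dBi

13.26 dBi


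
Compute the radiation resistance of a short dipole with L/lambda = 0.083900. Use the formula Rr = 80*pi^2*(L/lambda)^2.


Rr = 80 * pi^2 * (0.083900)^2 = 80 * 9.869604 * 7.039210e-03 = 5.558 ohm

5.558 ohm


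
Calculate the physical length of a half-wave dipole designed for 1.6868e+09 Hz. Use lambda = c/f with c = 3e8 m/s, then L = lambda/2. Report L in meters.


lambda = c / f = 3.0000e+08 / 1.6868e+09 = 0.1778516 m
L = lambda / 2 = 0.1778516 / 2 = 0.08893 m

0.08893 m


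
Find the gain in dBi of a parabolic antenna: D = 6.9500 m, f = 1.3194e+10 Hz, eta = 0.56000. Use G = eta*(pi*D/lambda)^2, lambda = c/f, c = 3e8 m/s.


lambda = c / f = 3.0000e+08 / 1.3194e+10 = 0.02273761 m
G_linear = 0.56000 * (pi * 6.9500 / 0.02273761)^2 = 516378.0
G_dBi = 10 * log10(516378.0) = 57.13 dBi

57.13 dBi


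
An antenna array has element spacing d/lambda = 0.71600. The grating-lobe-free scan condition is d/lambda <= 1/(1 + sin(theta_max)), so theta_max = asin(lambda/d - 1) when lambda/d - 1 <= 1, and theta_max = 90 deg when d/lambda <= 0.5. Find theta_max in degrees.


lambda/d - 1 = 1/0.71600 - 1 = 0.3966480
theta_max = asin(0.3966480) = 23.37 deg

23.37 deg


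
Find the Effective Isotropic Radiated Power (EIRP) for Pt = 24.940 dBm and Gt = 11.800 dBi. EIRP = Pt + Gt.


EIRP = Pt + Gt = 24.940 + 11.800 = 36.74 dBm

36.74 dBm


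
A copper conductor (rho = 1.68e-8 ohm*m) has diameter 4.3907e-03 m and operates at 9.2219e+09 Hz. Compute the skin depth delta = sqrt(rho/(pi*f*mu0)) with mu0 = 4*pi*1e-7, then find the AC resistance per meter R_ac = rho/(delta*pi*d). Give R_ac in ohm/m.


delta = sqrt(1.68e-8 / (pi * 9.2219e+09 * 4*pi*1e-7)) = 6.793046e-07 m
R_ac = 1.68e-8 / (6.793046e-07 * pi * 4.3907e-03) = 1.793 ohm/m

1.793 ohm/m


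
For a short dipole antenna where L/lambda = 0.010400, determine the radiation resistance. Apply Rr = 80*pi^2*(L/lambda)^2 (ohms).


Rr = 80 * pi^2 * (0.010400)^2 = 80 * 9.869604 * 1.081600e-04 = 0.08540 ohm

0.08540 ohm


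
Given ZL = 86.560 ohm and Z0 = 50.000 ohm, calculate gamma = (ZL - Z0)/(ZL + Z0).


gamma = (86.560 - 50.000) / (86.560 + 50.000) = 0.2677

0.2677


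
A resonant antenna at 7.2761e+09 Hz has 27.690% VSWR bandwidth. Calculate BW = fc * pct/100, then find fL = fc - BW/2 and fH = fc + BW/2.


BW = 7.2761e+09 * 27.690/100 = 2.014752e+09 Hz
fL = 7.2761e+09 - 2.014752e+09/2 = 6.269e+09 Hz
fH = 7.2761e+09 + 2.014752e+09/2 = 8.283e+09 Hz

BW=2.015e+09 Hz, fL=6.269e+09 Hz, fH=8.283e+09 Hz


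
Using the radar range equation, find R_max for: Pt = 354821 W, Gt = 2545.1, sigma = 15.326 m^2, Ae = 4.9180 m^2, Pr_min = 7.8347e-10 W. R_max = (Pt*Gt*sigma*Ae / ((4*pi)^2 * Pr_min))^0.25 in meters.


R^4 = 354821*2545.1*15.326*4.9180 / ((4*pi)^2 * 7.8347e-10) = 5.501605e+17
R_max = 5.501605e+17^0.25 = 27235 m

27235 m


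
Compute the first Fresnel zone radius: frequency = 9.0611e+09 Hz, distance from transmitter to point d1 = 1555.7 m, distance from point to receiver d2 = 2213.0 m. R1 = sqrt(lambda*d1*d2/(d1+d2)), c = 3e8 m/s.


lambda = c / f = 3.0000e+08 / 9.0611e+09 = 0.03310856 m
R1 = sqrt(0.03310856 * 1555.7 * 2213.0 / (1555.7 + 2213.0)) = 5.500 m

5.500 m


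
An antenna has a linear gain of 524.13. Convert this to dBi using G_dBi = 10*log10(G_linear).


G_dBi = 10 * log10(524.13) = 27.19 dBi

27.19 dBi


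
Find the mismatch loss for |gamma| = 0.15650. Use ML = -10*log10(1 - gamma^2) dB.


ML = -10 * log10(1 - 0.15650^2) = -10 * log10(0.97550775) = 0.1077 dB

0.1077 dB


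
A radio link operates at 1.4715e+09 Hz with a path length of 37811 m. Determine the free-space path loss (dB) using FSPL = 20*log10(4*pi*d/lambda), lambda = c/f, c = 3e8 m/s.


lambda = c / f = 3.0000e+08 / 1.4715e+09 = 0.2038736 m
FSPL = 20 * log10(4*pi*37811/0.2038736) = 127.3 dB

127.3 dB


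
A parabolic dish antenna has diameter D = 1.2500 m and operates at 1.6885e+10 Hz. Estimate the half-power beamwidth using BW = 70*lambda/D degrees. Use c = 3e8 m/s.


lambda = c / f = 3.0000e+08 / 1.6885e+10 = 0.01776725 m
BW = 70 * 0.01776725 / 1.2500 = 0.9950 deg

0.9950 deg


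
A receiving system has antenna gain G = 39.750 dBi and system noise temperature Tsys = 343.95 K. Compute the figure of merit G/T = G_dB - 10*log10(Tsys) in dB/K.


G/T = 39.750 - 10*log10(343.95) = 39.750 - 25.36495 = 14.39 dB/K

14.39 dB/K


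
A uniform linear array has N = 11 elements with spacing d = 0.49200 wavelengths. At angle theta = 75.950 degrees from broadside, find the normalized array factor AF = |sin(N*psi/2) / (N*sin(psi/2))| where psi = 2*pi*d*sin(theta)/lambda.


psi = 2*pi*0.49200*sin(75.950 deg) = 2.998848 rad
AF = |sin(11*2.998848/2) / (11*sin(2.998848/2))| = 0.06447

0.06447


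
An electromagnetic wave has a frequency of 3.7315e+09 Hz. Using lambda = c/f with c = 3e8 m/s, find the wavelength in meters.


lambda = c / f = 3.0000e+08 / 3.7315e+09 = 0.08040 m

0.08040 m


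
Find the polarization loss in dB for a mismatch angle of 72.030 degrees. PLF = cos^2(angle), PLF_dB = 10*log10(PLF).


PLF_linear = cos^2(72.030 deg) = 0.09518396
PLF_dB = 10 * log10(0.09518396) = -10.21 dB

-10.21 dB


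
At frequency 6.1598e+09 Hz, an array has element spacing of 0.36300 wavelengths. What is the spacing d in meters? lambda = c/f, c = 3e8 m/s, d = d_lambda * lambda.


lambda = c / f = 3.0000e+08 / 6.1598e+09 = 0.04870288 m
d = 0.36300 * 0.04870288 = 0.01768 m

0.01768 m


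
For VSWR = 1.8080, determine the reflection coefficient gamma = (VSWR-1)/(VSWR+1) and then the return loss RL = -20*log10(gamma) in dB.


gamma = (1.8080 - 1) / (1.8080 + 1) = 0.2877493
RL = -20 * log10(0.2877493) = 10.82 dB

10.82 dB


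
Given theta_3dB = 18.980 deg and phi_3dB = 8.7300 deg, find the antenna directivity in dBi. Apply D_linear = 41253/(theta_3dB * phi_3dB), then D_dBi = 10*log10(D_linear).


D_linear = 41253 / (18.980 * 8.7300) = 248.9689
D_dBi = 10 * log10(248.9689) = 23.96 dBi

23.96 dBi


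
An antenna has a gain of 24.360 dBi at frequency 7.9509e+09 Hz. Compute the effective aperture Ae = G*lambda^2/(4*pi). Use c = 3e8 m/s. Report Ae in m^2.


lambda = c / f = 3.0000e+08 / 7.9509e+09 = 0.03773158 m
G_linear = 10^(24.360/10) = 272.8978
Ae = G_linear * lambda^2 / (4*pi) = 272.8978 * 0.03773158^2 / (4*pi) = 0.03092 m^2

0.03092 m^2


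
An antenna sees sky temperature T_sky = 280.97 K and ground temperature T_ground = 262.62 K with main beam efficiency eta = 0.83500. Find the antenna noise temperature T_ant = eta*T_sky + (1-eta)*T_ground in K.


T_ant = 0.83500 * 280.97 + (1 - 0.83500) * 262.62 = 277.9 K

277.9 K


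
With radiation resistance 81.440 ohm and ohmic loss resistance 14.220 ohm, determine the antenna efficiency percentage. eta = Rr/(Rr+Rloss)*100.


eta = 81.440 / (81.440 + 14.220) * 100 = 85.13%

85.13%


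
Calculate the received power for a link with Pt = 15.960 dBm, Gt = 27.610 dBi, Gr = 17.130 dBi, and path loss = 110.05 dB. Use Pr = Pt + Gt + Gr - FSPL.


Pr = 15.960 + 27.610 + 17.130 - 110.05 = -49.35 dBm

-49.35 dBm


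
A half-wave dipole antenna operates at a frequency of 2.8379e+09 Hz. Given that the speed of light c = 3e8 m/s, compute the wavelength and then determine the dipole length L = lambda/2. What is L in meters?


lambda = c / f = 3.0000e+08 / 2.8379e+09 = 0.1057120 m
L = lambda / 2 = 0.1057120 / 2 = 0.05286 m

0.05286 m


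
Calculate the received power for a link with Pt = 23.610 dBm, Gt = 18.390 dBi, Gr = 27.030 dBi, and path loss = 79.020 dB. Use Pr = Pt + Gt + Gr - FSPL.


Pr = 23.610 + 18.390 + 27.030 - 79.020 = -9.99 dBm

-9.99 dBm


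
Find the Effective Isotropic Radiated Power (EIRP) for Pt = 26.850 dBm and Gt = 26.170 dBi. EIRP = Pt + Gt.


EIRP = Pt + Gt = 26.850 + 26.170 = 53.02 dBm

53.02 dBm


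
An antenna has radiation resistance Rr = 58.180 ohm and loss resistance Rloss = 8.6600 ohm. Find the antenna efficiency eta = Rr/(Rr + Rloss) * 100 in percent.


eta = 58.180 / (58.180 + 8.6600) * 100 = 87.04%

87.04%


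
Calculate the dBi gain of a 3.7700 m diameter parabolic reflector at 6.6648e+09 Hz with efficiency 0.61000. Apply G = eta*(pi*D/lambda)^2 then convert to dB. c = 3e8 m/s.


lambda = c / f = 3.0000e+08 / 6.6648e+09 = 0.04501260 m
G_linear = 0.61000 * (pi * 3.7700 / 0.04501260)^2 = 42232.24
G_dBi = 10 * log10(42232.24) = 46.26 dBi

46.26 dBi


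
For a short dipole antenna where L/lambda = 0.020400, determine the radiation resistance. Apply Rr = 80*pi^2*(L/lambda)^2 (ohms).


Rr = 80 * pi^2 * (0.020400)^2 = 80 * 9.869604 * 4.161600e-04 = 0.3286 ohm

0.3286 ohm


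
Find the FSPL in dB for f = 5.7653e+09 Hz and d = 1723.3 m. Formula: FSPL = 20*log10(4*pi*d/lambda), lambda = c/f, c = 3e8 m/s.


lambda = c / f = 3.0000e+08 / 5.7653e+09 = 0.05203545 m
FSPL = 20 * log10(4*pi*1723.3/0.05203545) = 112.4 dB

112.4 dB


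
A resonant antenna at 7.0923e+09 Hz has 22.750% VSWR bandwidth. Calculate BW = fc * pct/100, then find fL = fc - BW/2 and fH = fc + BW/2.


BW = 7.0923e+09 * 22.750/100 = 1.613498e+09 Hz
fL = 7.0923e+09 - 1.613498e+09/2 = 6.286e+09 Hz
fH = 7.0923e+09 + 1.613498e+09/2 = 7.899e+09 Hz

BW=1.613e+09 Hz, fL=6.286e+09 Hz, fH=7.899e+09 Hz


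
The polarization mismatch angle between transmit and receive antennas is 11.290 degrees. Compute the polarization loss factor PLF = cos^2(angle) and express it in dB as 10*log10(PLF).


PLF_linear = cos^2(11.290 deg) = 0.9616722
PLF_dB = 10 * log10(0.9616722) = -0.1697 dB

-0.1697 dB


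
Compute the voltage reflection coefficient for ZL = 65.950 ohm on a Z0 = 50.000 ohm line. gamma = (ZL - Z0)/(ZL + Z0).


gamma = (65.950 - 50.000) / (65.950 + 50.000) = 0.1376

0.1376


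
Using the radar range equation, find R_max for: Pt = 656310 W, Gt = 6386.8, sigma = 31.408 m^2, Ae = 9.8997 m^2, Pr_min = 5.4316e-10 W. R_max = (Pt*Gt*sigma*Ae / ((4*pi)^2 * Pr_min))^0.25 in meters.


R^4 = 656310*6386.8*31.408*9.8997 / ((4*pi)^2 * 5.4316e-10) = 1.519523e+19
R_max = 1.519523e+19^0.25 = 62435 m

62435 m


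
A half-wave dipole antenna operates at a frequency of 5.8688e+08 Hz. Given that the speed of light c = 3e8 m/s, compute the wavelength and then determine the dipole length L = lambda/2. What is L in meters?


lambda = c / f = 3.0000e+08 / 5.8688e+08 = 0.5111778 m
L = lambda / 2 = 0.5111778 / 2 = 0.2556 m

0.2556 m


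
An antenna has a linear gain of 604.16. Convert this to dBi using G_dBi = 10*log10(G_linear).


G_dBi = 10 * log10(604.16) = 27.81 dBi

27.81 dBi


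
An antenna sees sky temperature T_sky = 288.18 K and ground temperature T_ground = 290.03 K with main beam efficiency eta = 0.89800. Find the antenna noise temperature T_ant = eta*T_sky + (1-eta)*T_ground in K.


T_ant = 0.89800 * 288.18 + (1 - 0.89800) * 290.03 = 288.4 K

288.4 K


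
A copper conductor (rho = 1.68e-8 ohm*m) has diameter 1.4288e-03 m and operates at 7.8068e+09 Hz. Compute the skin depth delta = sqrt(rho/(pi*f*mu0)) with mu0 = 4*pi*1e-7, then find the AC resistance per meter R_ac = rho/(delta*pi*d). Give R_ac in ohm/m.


delta = sqrt(1.68e-8 / (pi * 7.8068e+09 * 4*pi*1e-7)) = 7.383091e-07 m
R_ac = 1.68e-8 / (7.383091e-07 * pi * 1.4288e-03) = 5.069 ohm/m

5.069 ohm/m


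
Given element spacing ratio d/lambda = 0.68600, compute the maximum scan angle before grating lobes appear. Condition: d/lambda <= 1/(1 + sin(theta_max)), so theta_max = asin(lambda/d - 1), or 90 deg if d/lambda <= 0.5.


lambda/d - 1 = 1/0.68600 - 1 = 0.4577259
theta_max = asin(0.4577259) = 27.24 deg

27.24 deg


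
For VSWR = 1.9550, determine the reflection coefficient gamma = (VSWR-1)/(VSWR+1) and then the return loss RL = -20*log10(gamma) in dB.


gamma = (1.9550 - 1) / (1.9550 + 1) = 0.3231810
RL = -20 * log10(0.3231810) = 9.811 dB

9.811 dB


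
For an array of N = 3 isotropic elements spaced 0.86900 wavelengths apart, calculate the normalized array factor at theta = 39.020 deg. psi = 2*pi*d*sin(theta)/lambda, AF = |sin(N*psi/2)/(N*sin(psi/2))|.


psi = 2*pi*0.86900*sin(39.020 deg) = 3.437626 rad
AF = |sin(3*3.437626/2) / (3*sin(3.437626/2))| = 0.3043

0.3043


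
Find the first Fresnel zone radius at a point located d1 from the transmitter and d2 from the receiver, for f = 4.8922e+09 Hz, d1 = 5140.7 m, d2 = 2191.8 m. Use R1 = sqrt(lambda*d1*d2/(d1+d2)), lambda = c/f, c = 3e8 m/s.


lambda = c / f = 3.0000e+08 / 4.8922e+09 = 0.06132210 m
R1 = sqrt(0.06132210 * 5140.7 * 2191.8 / (5140.7 + 2191.8)) = 9.707 m

9.707 m
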